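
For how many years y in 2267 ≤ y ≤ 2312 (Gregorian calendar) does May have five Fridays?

20

May has 31 days; it has five Fridays when Friday falls among the first (month-length − 28) days — i.e. when May 1 is one of Friday/Thursday/Wednesday.
May 1 by year: 2267:Wed✓ 2268:Fri✓ 2269:Sat 2270:Sun 2271:Mon 2272:Wed✓ 2273:Thu✓ 2274:Fri✓ 2275:Sat 2276:Mon 2277:Tue 2278:Wed✓ 2279:Thu✓ 2280:Sat 2281:Sun …(16 more)… 2298:Sun 2299:Mon 2300:Tue 2301:Wed✓ 2302:Thu✓ 2303:Fri✓ 2304:Sun 2305:Mon 2306:Tue 2307:Wed✓ 2308:Fri✓ 2309:Sat 2310:Sun 2311:Mon 2312:Wed✓
Years with five Fridays: 2267, 2268, 2272, 2273, 2274, 2278, 2279, 2284, 2285, 2289, 2290, 2291, 2295, 2296, 2301, 2302, 2303, 2307, 2308, 2312 → 20.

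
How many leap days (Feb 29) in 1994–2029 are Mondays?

1

Leap years in 1994–2029: 9 of them.
Feb 29 weekday advances by 5 (mod 7) from one leap year to the next four years later (or differs when a century non-leap intervenes).
Leap-day weekdays: 1996:Thu 2000:Tue 2004:Sun 2008:Fri 2012:Wed 2016:Mon✓ 2020:Sat 2024:Thu 2028:Tue
Monday: 2016 → 1.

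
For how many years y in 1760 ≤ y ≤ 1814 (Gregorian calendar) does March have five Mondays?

24

March has 31 days; it has five Mondays when Monday falls among the first (month-length − 28) days — i.e. when March 1 is one of Monday/Sunday/Saturday.
March 1 by year: 1760:Sat✓ 1761:Sun✓ 1762:Mon✓ 1763:Tue 1764:Thu 1765:Fri 1766:Sat✓ 1767:Sun✓ 1768:Tue 1769:Wed 1770:Thu 1771:Fri 1772:Sun✓ 1773:Mon✓ 1774:Tue …(25 more)… 1800:Sat✓ 1801:Sun✓ 1802:Mon✓ 1803:Tue 1804:Thu 1805:Fri 1806:Sat✓ 1807:Sun✓ 1808:Tue 1809:Wed 1810:Thu 1811:Fri 1812:Sun✓ 1813:Mon✓ 1814:Tue
Years with five Mondays: 1760, 1761, 1762, 1766, 1767, 1772, 1773, 1777, 1778, 1779, 1783, 1784, 1788, 1789, 1790, 1794, 1795, 1800, 1801, 1802, 1806, 1807, 1812, 1813 → 24.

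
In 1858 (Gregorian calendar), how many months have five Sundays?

4

A month of length L has five Sundays iff its first Sunday is on day ≤ L−28 (so day 1–3 in a 31-day month, 1–2 in a 30-day month, day 1 in a leap February).
Checking each month of 1858: Jan starts Fri (31d) ✓; Feb starts Mon (28d); Mar starts Mon (31d); Apr starts Thu (30d); May starts Sat (31d) ✓; Jun starts Tue (30d); Jul starts Thu (31d); Aug starts Sun (31d) ✓; Sep starts Wed (30d); Oct starts Fri (31d) ✓; Nov starts Mon (30d); Dec starts Wed (31d).
Five-Sunday months: January, May, August, October → 4.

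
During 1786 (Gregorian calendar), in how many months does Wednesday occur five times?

4

A month of length L has five Wednesdays iff its first Wednesday is on day ≤ L−28 (so day 1–3 in a 31-day month, 1–2 in a 30-day month, day 1 in a leap February).
Checking each month of 1786: Jan starts Sun (31d); Feb starts Wed (28d); Mar starts Wed (31d) ✓; Apr starts Sat (30d); May starts Mon (31d) ✓; Jun starts Thu (30d); Jul starts Sat (31d); Aug starts Tue (31d) ✓; Sep starts Fri (30d); Oct starts Sun (31d); Nov starts Wed (30d) ✓; Dec starts Fri (31d).
Five-Wednesday months: March, May, August, November → 4.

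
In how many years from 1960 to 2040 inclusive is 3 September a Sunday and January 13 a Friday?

9

Check each year's weekday for 3 September and January 13:
  1960: Sat/Wed  1961: Sun/Fri ✓  1962: Mon/Sat  1963: Tue/Sun  1964: Thu/Mon  1965: Fri/Wed  1966: Sat/Thu  1967: Sun/Fri ✓  1968: Tue/Sat  1969: Wed/Mon  1970: Thu/Tue  1971: Fri/Wed  1972: Sun/Thu  1973: Mon/Sat  …(53 more)…  2027: Fri/Wed  2028: Sun/Thu  2029: Mon/Sat  2030: Tue/Sun  2031: Wed/Mon  2032: Fri/Tue  2033: Sat/Thu  2034: Sun/Fri ✓  2035: Mon/Sat  2036: Wed/Sun  2037: Thu/Tue  2038: Fri/Wed  2039: Sat/Thu  2040: Mon/Fri
Both conditions hold in: 1961, 1967, 1978, 1989, 1995, 2006, 2017, 2023, 2034 — 9.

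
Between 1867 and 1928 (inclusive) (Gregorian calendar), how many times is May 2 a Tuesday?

Track May 2's weekday year by year (advancing +1, or +2 across a Feb 29):
  1867: Thu  1868: Sat (+2)  1869: Sun (+1)  1870: Mon (+1)  1871: Tue (+1) ✓
  1872: Thu (+2)  1873: Fri (+1)  1874: Sat (+1)  1875: Sun (+1)  1876: Tue (+2) ✓
  1877: Wed (+1)  1878: Thu (+1)  1879: Fri (+1)  1880: Sun (+2)  … (34 more years) …
  1915: Sun (+1)  1916: Tue (+2) ✓  1917: Wed (+1)  1918: Thu (+1)  1919: Fri (+1)
  1920: Sun (+2)  1921: Mon (+1)  1922: Tue (+1) ✓  1923: Wed (+1)  1924: Fri (+2)
  1925: Sat (+1)  1926: Sun (+1)  1927: Mon (+1)  1928: Wed (+2)
Tuesday years: 1871, 1876, 1882, 1893, 1899, 1905, 1911, 1916, 1922 — 9 in total.

9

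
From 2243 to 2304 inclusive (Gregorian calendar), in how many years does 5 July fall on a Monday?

8

Track 5 July's weekday year by year (advancing +1, or +2 across a Feb 29):
  2243: Wed  2244: Fri (+2)  2245: Sat (+1)  2246: Sun (+1)  2247: Mon (+1) ✓
  2248: Wed (+2)  2249: Thu (+1)  2250: Fri (+1)  2251: Sat (+1)  2252: Mon (+2) ✓
  2253: Tue (+1)  2254: Wed (+1)  2255: Thu (+1)  2256: Sat (+2)  … (34 more years) …
  2291: Sun (+1)  2292: Tue (+2)  2293: Wed (+1)  2294: Thu (+1)  2295: Fri (+1)
  2296: Sun (+2)  2297: Mon (+1) ✓  2298: Tue (+1)  2299: Wed (+1)  2300: Thu (+1)
  2301: Fri (+1)  2302: Sat (+1)  2303: Sun (+1)  2304: Tue (+2)
Monday years: 2247, 2252, 2258, 2269, 2275, 2280, 2286, 2297 — 8 in total.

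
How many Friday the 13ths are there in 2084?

1

Check the 13th of each month of 2084: Jan 13: Thu, Feb 13: Sun, Mar 13: Mon, Apr 13: Thu, May 13: Sat, Jun 13: Tue, Jul 13: Thu, Aug 13: Sun, Sep 13: Wed, Oct 13: Fri, Nov 13: Mon, Dec 13: Wed.
Friday occurs in October — 1 month.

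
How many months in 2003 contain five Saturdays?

A month of length L has five Saturdays iff its first Saturday is on day ≤ L−28 (so day 1–3 in a 31-day month, 1–2 in a 30-day month, day 1 in a leap February).
Checking each month of 2003: Jan starts Wed (31d); Feb starts Sat (28d); Mar starts Sat (31d) ✓; Apr starts Tue (30d); May starts Thu (31d) ✓; Jun starts Sun (30d); Jul starts Tue (31d); Aug starts Fri (31d) ✓; Sep starts Mon (30d); Oct starts Wed (31d); Nov starts Sat (30d) ✓; Dec starts Mon (31d).
Five-Saturday months: March, May, August, November → 4.

4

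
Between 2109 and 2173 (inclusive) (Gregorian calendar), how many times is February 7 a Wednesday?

9

Track February 7's weekday year by year (advancing +1, or +2 across a Feb 29):
  2109: Thu  2110: Fri (+1)  2111: Sat (+1)  2112: Sun (+1)  2113: Tue (+2)
  2114: Wed (+1) ✓  2115: Thu (+1)  2116: Fri (+1)  2117: Sun (+2)  2118: Mon (+1)
  2119: Tue (+1)  2120: Wed (+1) ✓  2121: Fri (+2)  2122: Sat (+1)  … (37 more years) …
  2160: Thu (+1)  2161: Sat (+2)  2162: Sun (+1)  2163: Mon (+1)  2164: Tue (+1)
  2165: Thu (+2)  2166: Fri (+1)  2167: Sat (+1)  2168: Sun (+1)  2169: Tue (+2)
  2170: Wed (+1) ✓  2171: Thu (+1)  2172: Fri (+1)  2173: Sun (+2)
Wednesday years: 2114, 2120, 2125, 2131, 2142, 2148, 2153, 2159, 2170 — 9 in total.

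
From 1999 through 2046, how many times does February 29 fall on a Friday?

2

Leap years in 1999–2046: 12 of them.
Feb 29 weekday advances by 5 (mod 7) from one leap year to the next four years later (or differs when a century non-leap intervenes).
Leap-day weekdays: 2000:Tue 2004:Sun 2008:Fri✓ 2012:Wed 2016:Mon 2020:Sat 2024:Thu 2028:Tue 2032:Sun 2036:Fri✓ 2040:Wed 2044:Mon
Friday: 2008, 2036 → 2.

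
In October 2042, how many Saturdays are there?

4

October 2042 has 31 days and begins on Wednesday.
The first Saturday is October 4.
Saturdays fall on 4, 11, 18, 25 — that's 4.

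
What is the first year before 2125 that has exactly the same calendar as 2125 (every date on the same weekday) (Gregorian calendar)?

Two years share a calendar iff Jan 1 falls on the same weekday and both are leap or both are common. 2125: Jan 1 is Monday, common year.
2124: Jan 1 Saturday, leap
2123: Jan 1 Friday, common
2122: Jan 1 Thursday, common
2121: Jan 1 Wednesday, common
2120: Jan 1 Monday, leap
2119: Jan 1 Sunday, common
2118: Jan 1 Saturday, common
2117: Jan 1 Friday, common
2116: Jan 1 Wednesday, leap
2115: Jan 1 Tuesday, common
2114: Jan 1 Monday, common
2114 matches on both conditions.

2114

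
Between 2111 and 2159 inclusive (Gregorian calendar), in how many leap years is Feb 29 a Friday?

1

Leap years in 2111–2159: 12 of them.
Feb 29 weekday advances by 5 (mod 7) from one leap year to the next four years later (or differs when a century non-leap intervenes).
Leap-day weekdays: 2112:Mon 2116:Sat 2120:Thu 2124:Tue 2128:Sun 2132:Fri✓ 2136:Wed 2140:Mon 2144:Sat 2148:Thu 2152:Tue 2156:Sun
Friday: 2132 → 1.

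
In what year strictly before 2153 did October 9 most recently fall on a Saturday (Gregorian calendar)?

From one year to the next, a fixed date's weekday advances by 1, or by 2 when a Feb 29 lies between the two dates.
2153: October 9 is Tuesday.
2152: Monday (−1)
2151: Saturday (−2)
October 9 falls on a Saturday in 2151.

2151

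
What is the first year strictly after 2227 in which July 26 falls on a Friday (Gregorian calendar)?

2233

From one year to the next, a fixed date's weekday advances by 1, or by 2 when a Feb 29 lies between the two dates.
2227: July 26 is Thursday.
2228: Saturday (+2)
2229: Sunday (+1)
2230: Monday (+1)
2231: Tuesday (+1)
2232: Thursday (+2)
2233: Friday (+1)
July 26 falls on a Friday in 2233.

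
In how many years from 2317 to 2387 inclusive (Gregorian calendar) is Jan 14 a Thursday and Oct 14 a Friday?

2

Check each year's weekday for Jan 14 and Oct 14:
  2317: Sun/Sun  2318: Mon/Mon  2319: Tue/Tue  2320: Wed/Thu  2321: Fri/Fri  2322: Sat/Sat  2323: Sun/Sun  2324: Mon/Tue  2325: Wed/Wed  2326: Thu/Thu  2327: Fri/Fri  2328: Sat/Sun  2329: Mon/Mon  2330: Tue/Tue  …(43 more)…  2374: Mon/Mon  2375: Tue/Tue  2376: Wed/Thu  2377: Fri/Fri  2378: Sat/Sat  2379: Sun/Sun  2380: Mon/Tue  2381: Wed/Wed  2382: Thu/Thu  2383: Fri/Fri  2384: Sat/Sun  2385: Mon/Mon  2386: Tue/Tue  2387: Wed/Wed
Both conditions hold in: 2332, 2360 — 2.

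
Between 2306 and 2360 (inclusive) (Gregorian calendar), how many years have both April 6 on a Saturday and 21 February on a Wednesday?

Check each year's weekday for April 6 and 21 February:
  2306: Fri/Wed  2307: Sat/Thu  2308: Mon/Fri  2309: Tue/Sun  2310: Wed/Mon  2311: Thu/Tue  2312: Sat/Wed ✓  2313: Sun/Fri  2314: Mon/Sat  2315: Tue/Sun  2316: Thu/Mon  2317: Fri/Wed  2318: Sat/Thu  2319: Sun/Fri  …(27 more)…  2347: Sun/Fri  2348: Tue/Sat  2349: Wed/Mon  2350: Thu/Tue  2351: Fri/Wed  2352: Sun/Thu  2353: Mon/Sat  2354: Tue/Sun  2355: Wed/Mon  2356: Fri/Tue  2357: Sat/Thu  2358: Sun/Fri  2359: Mon/Sat  2360: Wed/Sun
Both conditions hold in: 2312, 2340 — 2.

2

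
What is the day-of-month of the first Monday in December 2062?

4

December 1, 2062 is a Friday, so the first Monday is the 4th.
The first Monday is 4 + 0 = 4.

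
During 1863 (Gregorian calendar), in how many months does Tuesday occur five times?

A month of length L has five Tuesdays iff its first Tuesday is on day ≤ L−28 (so day 1–3 in a 31-day month, 1–2 in a 30-day month, day 1 in a leap February).
Checking each month of 1863: Jan starts Thu (31d); Feb starts Sun (28d); Mar starts Sun (31d) ✓; Apr starts Wed (30d); May starts Fri (31d); Jun starts Mon (30d) ✓; Jul starts Wed (31d); Aug starts Sat (31d); Sep starts Tue (30d) ✓; Oct starts Thu (31d); Nov starts Sun (30d); Dec starts Tue (31d) ✓.
Five-Tuesday months: March, June, September, December → 4.

4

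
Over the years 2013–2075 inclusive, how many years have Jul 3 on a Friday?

Track Jul 3's weekday year by year (advancing +1, or +2 across a Feb 29):
  2013: Wed  2014: Thu (+1)  2015: Fri (+1) ✓  2016: Sun (+2)  2017: Mon (+1)
  2018: Tue (+1)  2019: Wed (+1)  2020: Fri (+2) ✓  2021: Sat (+1)  2022: Sun (+1)
  2023: Mon (+1)  2024: Wed (+2)  2025: Thu (+1)  2026: Fri (+1) ✓  … (35 more years) …
  2062: Mon (+1)  2063: Tue (+1)  2064: Thu (+2)  2065: Fri (+1) ✓  2066: Sat (+1)
  2067: Sun (+1)  2068: Tue (+2)  2069: Wed (+1)  2070: Thu (+1)  2071: Fri (+1) ✓
  2072: Sun (+2)  2073: Mon (+1)  2074: Tue (+1)  2075: Wed (+1)
Friday years: 2015, 2020, 2026, 2037, 2043, 2048, 2054, 2065, 2071 — 9 in total.

9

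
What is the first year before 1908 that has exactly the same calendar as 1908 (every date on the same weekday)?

1896

Two years share a calendar iff Jan 1 falls on the same weekday and both are leap or both are common. 1908: Jan 1 is Wednesday, leap year.
1907: Jan 1 Tuesday, common
1906: Jan 1 Monday, common
1905: Jan 1 Sunday, common
1904: Jan 1 Friday, leap
1903: Jan 1 Thursday, common
1902: Jan 1 Wednesday, common
1901: Jan 1 Tuesday, common
1900: Jan 1 Monday, common
1899: Jan 1 Sunday, common
1898: Jan 1 Saturday, common
1897: Jan 1 Friday, common
1896: Jan 1 Wednesday, leap
1896 matches on both conditions.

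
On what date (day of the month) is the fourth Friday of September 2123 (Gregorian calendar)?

September 1, 2123 is a Wednesday, so the first Friday is the 3rd.
The fourth Friday is 3 + 21 = 24.

24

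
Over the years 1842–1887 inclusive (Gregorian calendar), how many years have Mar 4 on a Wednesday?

Track Mar 4's weekday year by year (advancing +1, or +2 across a Feb 29):
  1842: Fri  1843: Sat (+1)  1844: Mon (+2)  1845: Tue (+1)  1846: Wed (+1) ✓
  1847: Thu (+1)  1848: Sat (+2)  1849: Sun (+1)  1850: Mon (+1)  1851: Tue (+1)
  1852: Thu (+2)  1853: Fri (+1)  1854: Sat (+1)  1855: Sun (+1)  … (18 more years) …
  1874: Wed (+1) ✓  1875: Thu (+1)  1876: Sat (+2)  1877: Sun (+1)  1878: Mon (+1)
  1879: Tue (+1)  1880: Thu (+2)  1881: Fri (+1)  1882: Sat (+1)  1883: Sun (+1)
  1884: Tue (+2)  1885: Wed (+1) ✓  1886: Thu (+1)  1887: Fri (+1)
Wednesday years: 1846, 1857, 1863, 1868, 1874, 1885 — 6 in total.

6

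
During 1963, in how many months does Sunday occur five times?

A month of length L has five Sundays iff its first Sunday is on day ≤ L−28 (so day 1–3 in a 31-day month, 1–2 in a 30-day month, day 1 in a leap February).
Checking each month of 1963: Jan starts Tue (31d); Feb starts Fri (28d); Mar starts Fri (31d) ✓; Apr starts Mon (30d); May starts Wed (31d); Jun starts Sat (30d) ✓; Jul starts Mon (31d); Aug starts Thu (31d); Sep starts Sun (30d) ✓; Oct starts Tue (31d); Nov starts Fri (30d); Dec starts Sun (31d) ✓.
Five-Sunday months: March, June, September, December → 4.

4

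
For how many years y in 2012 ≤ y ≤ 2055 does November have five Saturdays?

November has 30 days; it has five Saturdays when Saturday falls among the first (month-length − 28) days — i.e. when November 1 is one of Saturday/Friday.
November 1 by year: 2012:Thu 2013:Fri✓ 2014:Sat✓ 2015:Sun 2016:Tue 2017:Wed 2018:Thu 2019:Fri✓ 2020:Sun 2021:Mon 2022:Tue 2023:Wed 2024:Fri✓ 2025:Sat✓ 2026:Sun …(14 more)… 2041:Fri✓ 2042:Sat✓ 2043:Sun 2044:Tue 2045:Wed 2046:Thu 2047:Fri✓ 2048:Sun 2049:Mon 2050:Tue 2051:Wed 2052:Fri✓ 2053:Sat✓ 2054:Sun 2055:Mon
Years with five Saturdays: 2013, 2014, 2019, 2024, 2025, 2030, 2031, 2036, 2041, 2042, 2047, 2052, 2053 → 13.

13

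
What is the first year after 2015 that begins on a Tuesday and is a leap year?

Jan 1 advances by 2 weekdays after a leap year and by 1 after a common year.
2015: Jan 1 is Thursday.
2016: Friday (leap)
2017: Sunday
2018: Monday
2019: Tuesday
2020: Wednesday (leap)
2021: Friday
2022: Saturday
2023: Sunday
2024: Monday (leap)
2025: Wednesday
2026: Thursday
2027: Friday
2028: Saturday (leap)
2029: Monday
2030: Tuesday
2031: Wednesday
2032: Thursday (leap)
2033: Saturday
2034: Sunday
2035: Monday
2036: Tuesday (leap)
2036 begins on a Tuesday and is a leap year.

2036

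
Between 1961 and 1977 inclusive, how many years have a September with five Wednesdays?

September has 30 days; it has five Wednesdays when Wednesday falls among the first (month-length − 28) days — i.e. when September 1 is one of Wednesday/Tuesday.
September 1 by year: 1961:Fri 1962:Sat 1963:Sun 1964:Tue✓ 1965:Wed✓ 1966:Thu 1967:Fri 1968:Sun 1969:Mon 1970:Tue✓ 1971:Wed✓ 1972:Fri 1973:Sat 1974:Sun 1975:Mon 1976:Wed✓ 1977:Thu
Years with five Wednesdays: 1964, 1965, 1970, 1971, 1976 → 5.

5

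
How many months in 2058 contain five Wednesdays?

A month of length L has five Wednesdays iff its first Wednesday is on day ≤ L−28 (so day 1–3 in a 31-day month, 1–2 in a 30-day month, day 1 in a leap February).
Checking each month of 2058: Jan starts Tue (31d) ✓; Feb starts Fri (28d); Mar starts Fri (31d); Apr starts Mon (30d); May starts Wed (31d) ✓; Jun starts Sat (30d); Jul starts Mon (31d) ✓; Aug starts Thu (31d); Sep starts Sun (30d); Oct starts Tue (31d) ✓; Nov starts Fri (30d); Dec starts Sun (31d).
Five-Wednesday months: January, May, July, October → 4.

4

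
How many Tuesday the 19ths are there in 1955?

2

Check the 19th of each month of 1955: Jan 19: Wed, Feb 19: Sat, Mar 19: Sat, Apr 19: Tue, May 19: Thu, Jun 19: Sun, Jul 19: Tue, Aug 19: Fri, Sep 19: Mon, Oct 19: Wed, Nov 19: Sat, Dec 19: Mon.
Tuesday occurs in April, July — 2 months.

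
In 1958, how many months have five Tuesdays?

4

A month of length L has five Tuesdays iff its first Tuesday is on day ≤ L−28 (so day 1–3 in a 31-day month, 1–2 in a 30-day month, day 1 in a leap February).
Checking each month of 1958: Jan starts Wed (31d); Feb starts Sat (28d); Mar starts Sat (31d); Apr starts Tue (30d) ✓; May starts Thu (31d); Jun starts Sun (30d); Jul starts Tue (31d) ✓; Aug starts Fri (31d); Sep starts Mon (30d) ✓; Oct starts Wed (31d); Nov starts Sat (30d); Dec starts Mon (31d) ✓.
Five-Tuesday months: April, July, September, December → 4.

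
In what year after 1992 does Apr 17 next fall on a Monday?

1995

From one year to the next, a fixed date's weekday advances by 1, or by 2 when a Feb 29 lies between the two dates.
1992: April 17 is Friday.
1993: Saturday (+1)
1994: Sunday (+1)
1995: Monday (+1)
Apr 17 falls on a Monday in 1995.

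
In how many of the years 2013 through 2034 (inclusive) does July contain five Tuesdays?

July has 31 days; it has five Tuesdays when Tuesday falls among the first (month-length − 28) days — i.e. when July 1 is one of Tuesday/Monday/Sunday.
July 1 by year: 2013:Mon✓ 2014:Tue✓ 2015:Wed 2016:Fri 2017:Sat 2018:Sun✓ 2019:Mon✓ 2020:Wed 2021:Thu 2022:Fri 2023:Sat 2024:Mon✓ 2025:Tue✓ 2026:Wed 2027:Thu 2028:Sat 2029:Sun✓ 2030:Mon✓ 2031:Tue✓ 2032:Thu 2033:Fri 2034:Sat
Years with five Tuesdays: 2013, 2014, 2018, 2019, 2024, 2025, 2029, 2030, 2031 → 9.

9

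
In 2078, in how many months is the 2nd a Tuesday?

Check the 2nd of each month of 2078: Jan 2: Sun, Feb 2: Wed, Mar 2: Wed, Apr 2: Sat, May 2: Mon, Jun 2: Thu, Jul 2: Sat, Aug 2: Tue, Sep 2: Fri, Oct 2: Sun, Nov 2: Wed, Dec 2: Fri.
Tuesday occurs in August — 1 month.

1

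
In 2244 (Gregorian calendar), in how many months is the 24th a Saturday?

Check the 24th of each month of 2244: Jan 24: Wed, Feb 24: Sat, Mar 24: Sun, Apr 24: Wed, May 24: Fri, Jun 24: Mon, Jul 24: Wed, Aug 24: Sat, Sep 24: Tue, Oct 24: Thu, Nov 24: Sun, Dec 24: Tue.
Saturday occurs in February, August — 2 months.

2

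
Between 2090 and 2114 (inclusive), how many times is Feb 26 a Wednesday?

2

Track Feb 26's weekday year by year (advancing +1, or +2 across a Feb 29):
  2090: Sun  2091: Mon (+1)  2092: Tue (+1)  2093: Thu (+2)  2094: Fri (+1)
  2095: Sat (+1)  2096: Sun (+1)  2097: Tue (+2)  2098: Wed (+1) ✓  2099: Thu (+1)
  2100: Fri (+1)  2101: Sat (+1)  2102: Sun (+1)  2103: Mon (+1)  2104: Tue (+1)
  2105: Thu (+2)  2106: Fri (+1)  2107: Sat (+1)  2108: Sun (+1)  2109: Tue (+2)
  2110: Wed (+1) ✓  2111: Thu (+1)  2112: Fri (+1)  2113: Sun (+2)  2114: Mon (+1)
Wednesday years: 2098, 2110 — 2 in total.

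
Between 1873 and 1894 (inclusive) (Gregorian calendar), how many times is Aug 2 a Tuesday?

3

Track Aug 2's weekday year by year (advancing +1, or +2 across a Feb 29):
  1873: Sat  1874: Sun (+1)  1875: Mon (+1)  1876: Wed (+2)  1877: Thu (+1)
  1878: Fri (+1)  1879: Sat (+1)  1880: Mon (+2)  1881: Tue (+1) ✓  1882: Wed (+1)
  1883: Thu (+1)  1884: Sat (+2)  1885: Sun (+1)  1886: Mon (+1)  1887: Tue (+1) ✓
  1888: Thu (+2)  1889: Fri (+1)  1890: Sat (+1)  1891: Sun (+1)  1892: Tue (+2) ✓
  1893: Wed (+1)  1894: Thu (+1)
Tuesday years: 1881, 1887, 1892 — 3 in total.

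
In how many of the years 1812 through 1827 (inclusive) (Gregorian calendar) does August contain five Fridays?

6

August has 31 days; it has five Fridays when Friday falls among the first (month-length − 28) days — i.e. when August 1 is one of Friday/Thursday/Wednesday.
August 1 by year: 1812:Sat 1813:Sun 1814:Mon 1815:Tue 1816:Thu✓ 1817:Fri✓ 1818:Sat 1819:Sun 1820:Tue 1821:Wed✓ 1822:Thu✓ 1823:Fri✓ 1824:Sun 1825:Mon 1826:Tue 1827:Wed✓
Years with five Fridays: 1816, 1817, 1821, 1822, 1823, 1827 → 6.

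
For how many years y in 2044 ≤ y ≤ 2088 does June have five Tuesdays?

13

June has 30 days; it has five Tuesdays when Tuesday falls among the first (month-length − 28) days — i.e. when June 1 is one of Tuesday/Monday.
June 1 by year: 2044:Wed 2045:Thu 2046:Fri 2047:Sat 2048:Mon✓ 2049:Tue✓ 2050:Wed 2051:Thu 2052:Sat 2053:Sun 2054:Mon✓ 2055:Tue✓ 2056:Thu 2057:Fri 2058:Sat …(15 more)… 2074:Fri 2075:Sat 2076:Mon✓ 2077:Tue✓ 2078:Wed 2079:Thu 2080:Sat 2081:Sun 2082:Mon✓ 2083:Tue✓ 2084:Thu 2085:Fri 2086:Sat 2087:Sun 2088:Tue✓
Years with five Tuesdays: 2048, 2049, 2054, 2055, 2060, 2065, 2066, 2071, 2076, 2077, 2082, 2083, 2088 → 13.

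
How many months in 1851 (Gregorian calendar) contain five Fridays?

4

A month of length L has five Fridays iff its first Friday is on day ≤ L−28 (so day 1–3 in a 31-day month, 1–2 in a 30-day month, day 1 in a leap February).
Checking each month of 1851: Jan starts Wed (31d) ✓; Feb starts Sat (28d); Mar starts Sat (31d); Apr starts Tue (30d); May starts Thu (31d) ✓; Jun starts Sun (30d); Jul starts Tue (31d); Aug starts Fri (31d) ✓; Sep starts Mon (30d); Oct starts Wed (31d) ✓; Nov starts Sat (30d); Dec starts Mon (31d).
Five-Friday months: January, May, August, October → 4.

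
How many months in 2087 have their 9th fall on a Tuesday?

Check the 9th of each month of 2087: Jan 9: Thu, Feb 9: Sun, Mar 9: Sun, Apr 9: Wed, May 9: Fri, Jun 9: Mon, Jul 9: Wed, Aug 9: Sat, Sep 9: Tue, Oct 9: Thu, Nov 9: Sun, Dec 9: Tue.
Tuesday occurs in September, December — 2 months.

2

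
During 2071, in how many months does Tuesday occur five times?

4

A month of length L has five Tuesdays iff its first Tuesday is on day ≤ L−28 (so day 1–3 in a 31-day month, 1–2 in a 30-day month, day 1 in a leap February).
Checking each month of 2071: Jan starts Thu (31d); Feb starts Sun (28d); Mar starts Sun (31d) ✓; Apr starts Wed (30d); May starts Fri (31d); Jun starts Mon (30d) ✓; Jul starts Wed (31d); Aug starts Sat (31d); Sep starts Tue (30d) ✓; Oct starts Thu (31d); Nov starts Sun (30d); Dec starts Tue (31d) ✓.
Five-Tuesday months: March, June, September, December → 4.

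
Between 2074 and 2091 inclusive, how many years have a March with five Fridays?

March has 31 days; it has five Fridays when Friday falls among the first (month-length − 28) days — i.e. when March 1 is one of Friday/Thursday/Wednesday.
March 1 by year: 2074:Thu✓ 2075:Fri✓ 2076:Sun 2077:Mon 2078:Tue 2079:Wed✓ 2080:Fri✓ 2081:Sat 2082:Sun 2083:Mon 2084:Wed✓ 2085:Thu✓ 2086:Fri✓ 2087:Sat 2088:Mon 2089:Tue 2090:Wed✓ 2091:Thu✓
Years with five Fridays: 2074, 2075, 2079, 2080, 2084, 2085, 2086, 2090, 2091 → 9.

9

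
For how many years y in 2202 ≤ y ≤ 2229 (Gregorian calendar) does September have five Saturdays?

September has 30 days; it has five Saturdays when Saturday falls among the first (month-length − 28) days — i.e. when September 1 is one of Saturday/Friday.
September 1 by year: 2202:Wed 2203:Thu 2204:Sat✓ 2205:Sun 2206:Mon 2207:Tue 2208:Thu 2209:Fri✓ 2210:Sat✓ 2211:Sun 2212:Tue 2213:Wed 2214:Thu 2215:Fri✓ 2216:Sun 2217:Mon 2218:Tue 2219:Wed 2220:Fri✓ 2221:Sat✓ 2222:Sun 2223:Mon 2224:Wed 2225:Thu 2226:Fri✓ 2227:Sat✓ 2228:Mon 2229:Tue
Years with five Saturdays: 2204, 2209, 2210, 2215, 2220, 2221, 2226, 2227 → 8.

8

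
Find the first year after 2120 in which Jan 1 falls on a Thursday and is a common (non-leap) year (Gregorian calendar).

Jan 1 advances by 2 weekdays after a leap year and by 1 after a common year.
2120: Jan 1 is Monday (leap).
2121: Wednesday
2122: Thursday
2122 begins on a Thursday and is a common year.

2122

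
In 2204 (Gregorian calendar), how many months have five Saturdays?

A month of length L has five Saturdays iff its first Saturday is on day ≤ L−28 (so day 1–3 in a 31-day month, 1–2 in a 30-day month, day 1 in a leap February).
Checking each month of 2204: Jan starts Sun (31d); Feb starts Wed (29d); Mar starts Thu (31d) ✓; Apr starts Sun (30d); May starts Tue (31d); Jun starts Fri (30d) ✓; Jul starts Sun (31d); Aug starts Wed (31d); Sep starts Sat (30d) ✓; Oct starts Mon (31d); Nov starts Thu (30d); Dec starts Sat (31d) ✓.
Five-Saturday months: March, June, September, December → 4.

4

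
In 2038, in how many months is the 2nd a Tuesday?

3

Check the 2nd of each month of 2038: Jan 2: Sat, Feb 2: Tue, Mar 2: Tue, Apr 2: Fri, May 2: Sun, Jun 2: Wed, Jul 2: Fri, Aug 2: Mon, Sep 2: Thu, Oct 2: Sat, Nov 2: Tue, Dec 2: Thu.
Tuesday occurs in February, March, November — 3 months.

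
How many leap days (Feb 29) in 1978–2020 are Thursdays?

Leap years in 1978–2020: 11 of them.
Feb 29 weekday advances by 5 (mod 7) from one leap year to the next four years later (or differs when a century non-leap intervenes).
Leap-day weekdays: 1980:Fri 1984:Wed 1988:Mon 1992:Sat 1996:Thu✓ 2000:Tue 2004:Sun 2008:Fri 2012:Wed 2016:Mon 2020:Sat
Thursday: 1996 → 1.

1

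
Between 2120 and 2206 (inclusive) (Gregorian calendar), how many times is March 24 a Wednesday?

Track March 24's weekday year by year (advancing +1, or +2 across a Feb 29):
  2120: Sun  2121: Mon (+1)  2122: Tue (+1)  2123: Wed (+1) ✓  2124: Fri (+2)
  2125: Sat (+1)  2126: Sun (+1)  2127: Mon (+1)  2128: Wed (+2) ✓  2129: Thu (+1)
  2130: Fri (+1)  2131: Sat (+1)  2132: Mon (+2)  2133: Tue (+1)  … (59 more years) …
  2193: Sun (+1)  2194: Mon (+1)  2195: Tue (+1)  2196: Thu (+2)  2197: Fri (+1)
  2198: Sat (+1)  2199: Sun (+1)  2200: Mon (+1)  2201: Tue (+1)  2202: Wed (+1) ✓
  2203: Thu (+1)  2204: Sat (+2)  2205: Sun (+1)  2206: Mon (+1)
Wednesday years: 2123, 2128, 2134, 2145, 2151, 2156, 2162, 2173, 2179, 2184, 2190, 2202 — 12 in total.

12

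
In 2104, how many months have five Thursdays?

4

A month of length L has five Thursdays iff its first Thursday is on day ≤ L−28 (so day 1–3 in a 31-day month, 1–2 in a 30-day month, day 1 in a leap February).
Checking each month of 2104: Jan starts Tue (31d) ✓; Feb starts Fri (29d); Mar starts Sat (31d); Apr starts Tue (30d); May starts Thu (31d) ✓; Jun starts Sun (30d); Jul starts Tue (31d) ✓; Aug starts Fri (31d); Sep starts Mon (30d); Oct starts Wed (31d) ✓; Nov starts Sat (30d); Dec starts Mon (31d).
Five-Thursday months: January, May, July, October → 4.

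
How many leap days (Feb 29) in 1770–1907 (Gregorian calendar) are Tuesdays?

Leap years in 1770–1907: 32 of them.
Feb 29 weekday advances by 5 (mod 7) from one leap year to the next four years later (or differs when a century non-leap intervenes).
Leap-day weekdays: 1772:Sat 1776:Thu 1780:Tue✓ 1784:Sun 1788:Fri 1792:Wed 1796:Mon 1804:Wed 1808:Mon 1812:Sat 1816:Thu 1820:Tue✓ 1824:Sun …(6 more)… 1852:Sun 1856:Fri 1860:Wed 1864:Mon 1868:Sat 1872:Thu 1876:Tue✓ 1880:Sun 1884:Fri 1888:Wed 1892:Mon 1896:Sat 1904:Mon
Tuesday: 1780, 1820, 1848, 1876 → 4.

4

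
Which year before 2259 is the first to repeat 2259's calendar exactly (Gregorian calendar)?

2253

Two years share a calendar iff Jan 1 falls on the same weekday and both are leap or both are common. 2259: Jan 1 is Saturday, common year.
2258: Jan 1 Friday, common
2257: Jan 1 Thursday, common
2256: Jan 1 Tuesday, leap
2255: Jan 1 Monday, common
2254: Jan 1 Sunday, common
2253: Jan 1 Saturday, common
2253 matches on both conditions.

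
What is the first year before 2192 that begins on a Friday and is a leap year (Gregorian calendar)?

Jan 1 advances by 2 weekdays after a leap year and by 1 after a common year.
2192: Jan 1 is Sunday (leap).
2191: Saturday
2190: Friday
2189: Thursday
2188: Tuesday (leap)
2187: Monday
2186: Sunday
2185: Saturday
2184: Thursday (leap)
2183: Wednesday
2182: Tuesday
2181: Monday
2180: Saturday (leap)
2179: Friday
2178: Thursday
2177: Wednesday
2176: Monday (leap)
2175: Sunday
2174: Saturday
2173: Friday
2172: Wednesday (leap)
2171: Tuesday
2170: Monday
2169: Sunday
2168: Friday (leap)
2168 begins on a Friday and is a leap year.

2168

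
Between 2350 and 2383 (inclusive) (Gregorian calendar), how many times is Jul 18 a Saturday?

5

Track Jul 18's weekday year by year (advancing +1, or +2 across a Feb 29):
  2350: Tue  2351: Wed (+1)  2352: Fri (+2)  2353: Sat (+1) ✓  2354: Sun (+1)
  2355: Mon (+1)  2356: Wed (+2)  2357: Thu (+1)  2358: Fri (+1)  2359: Sat (+1) ✓
  2360: Mon (+2)  2361: Tue (+1)  2362: Wed (+1)  2363: Thu (+1)  … (6 more years) …
  2370: Sat (+1) ✓  2371: Sun (+1)  2372: Tue (+2)  2373: Wed (+1)  2374: Thu (+1)
  2375: Fri (+1)  2376: Sun (+2)  2377: Mon (+1)  2378: Tue (+1)  2379: Wed (+1)
  2380: Fri (+2)  2381: Sat (+1) ✓  2382: Sun (+1)  2383: Mon (+1)
Saturday years: 2353, 2359, 2364, 2370, 2381 — 5 in total.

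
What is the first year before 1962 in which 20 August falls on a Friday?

From one year to the next, a fixed date's weekday advances by 1, or by 2 when a Feb 29 lies between the two dates.
1962: August 20 is Monday.
1961: Sunday (−1)
1960: Saturday (−1)
1959: Thursday (−2)
1958: Wednesday (−1)
1957: Tuesday (−1)
1956: Monday (−1)
1955: Saturday (−2)
1954: Friday (−1)
20 August falls on a Friday in 1954.

1954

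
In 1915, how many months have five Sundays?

A month of length L has five Sundays iff its first Sunday is on day ≤ L−28 (so day 1–3 in a 31-day month, 1–2 in a 30-day month, day 1 in a leap February).
Checking each month of 1915: Jan starts Fri (31d) ✓; Feb starts Mon (28d); Mar starts Mon (31d); Apr starts Thu (30d); May starts Sat (31d) ✓; Jun starts Tue (30d); Jul starts Thu (31d); Aug starts Sun (31d) ✓; Sep starts Wed (30d); Oct starts Fri (31d) ✓; Nov starts Mon (30d); Dec starts Wed (31d).
Five-Sunday months: January, May, August, October → 4.

4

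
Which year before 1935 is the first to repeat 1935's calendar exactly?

Two years share a calendar iff Jan 1 falls on the same weekday and both are leap or both are common. 1935: Jan 1 is Tuesday, common year.
1934: Jan 1 Monday, common
1933: Jan 1 Sunday, common
1932: Jan 1 Friday, leap
1931: Jan 1 Thursday, common
1930: Jan 1 Wednesday, common
1929: Jan 1 Tuesday, common
1929 matches on both conditions.

1929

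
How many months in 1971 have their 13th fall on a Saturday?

3

Check the 13th of each month of 1971: Jan 13: Wed, Feb 13: Sat, Mar 13: Sat, Apr 13: Tue, May 13: Thu, Jun 13: Sun, Jul 13: Tue, Aug 13: Fri, Sep 13: Mon, Oct 13: Wed, Nov 13: Sat, Dec 13: Mon.
Saturday occurs in February, March, November — 3 months.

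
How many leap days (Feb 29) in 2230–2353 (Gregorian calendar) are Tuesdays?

Leap years in 2230–2353: 30 of them.
Feb 29 weekday advances by 5 (mod 7) from one leap year to the next four years later (or differs when a century non-leap intervenes).
Leap-day weekdays: 2232:Wed 2236:Mon 2240:Sat 2244:Thu 2248:Tue✓ 2252:Sun 2256:Fri 2260:Wed 2264:Mon 2268:Sat 2272:Thu 2276:Tue✓ 2280:Sun …(4 more)… 2304:Mon 2308:Sat 2312:Thu 2316:Tue✓ 2320:Sun 2324:Fri 2328:Wed 2332:Mon 2336:Sat 2340:Thu 2344:Tue✓ 2348:Sun 2352:Fri
Tuesday: 2248, 2276, 2316, 2344 → 4.

4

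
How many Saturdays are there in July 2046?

July 2046 has 31 days and begins on Sunday.
The first Saturday is July 7.
Saturdays fall on 7, 14, 21, 28 — that's 4.

4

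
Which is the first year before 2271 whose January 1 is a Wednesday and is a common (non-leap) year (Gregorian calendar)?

Jan 1 advances by 2 weekdays after a leap year and by 1 after a common year.
2271: Jan 1 is Sunday.
2270: Saturday
2269: Friday
2268: Wednesday (leap)
2267: Tuesday
2266: Monday
2265: Sunday
2264: Friday (leap)
2263: Thursday
2262: Wednesday
2262 begins on a Wednesday and is a common year.

2262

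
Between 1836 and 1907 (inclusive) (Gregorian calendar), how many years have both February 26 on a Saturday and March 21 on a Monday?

Check each year's weekday for February 26 and March 21:
  1836: Fri/Mon  1837: Sun/Tue  1838: Mon/Wed  1839: Tue/Thu  1840: Wed/Sat  1841: Fri/Sun  1842: Sat/Mon ✓  1843: Sun/Tue  1844: Mon/Thu  1845: Wed/Fri  1846: Thu/Sat  1847: Fri/Sun  1848: Sat/Tue  1849: Mon/Wed  …(44 more)…  1894: Mon/Wed  1895: Tue/Thu  1896: Wed/Sat  1897: Fri/Sun  1898: Sat/Mon ✓  1899: Sun/Tue  1900: Mon/Wed  1901: Tue/Thu  1902: Wed/Fri  1903: Thu/Sat  1904: Fri/Mon  1905: Sun/Tue  1906: Mon/Wed  1907: Tue/Thu
Both conditions hold in: 1842, 1853, 1859, 1870, 1881, 1887, 1898 — 7.

7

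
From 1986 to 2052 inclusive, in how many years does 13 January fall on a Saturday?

Track 13 January's weekday year by year (advancing +1, or +2 across a Feb 29):
  1986: Mon  1987: Tue (+1)  1988: Wed (+1)  1989: Fri (+2)  1990: Sat (+1) ✓
  1991: Sun (+1)  1992: Mon (+1)  1993: Wed (+2)  1994: Thu (+1)  1995: Fri (+1)
  1996: Sat (+1) ✓  1997: Mon (+2)  1998: Tue (+1)  1999: Wed (+1)  … (39 more years) …
  2039: Thu (+1)  2040: Fri (+1)  2041: Sun (+2)  2042: Mon (+1)  2043: Tue (+1)
  2044: Wed (+1)  2045: Fri (+2)  2046: Sat (+1) ✓  2047: Sun (+1)  2048: Mon (+1)
  2049: Wed (+2)  2050: Thu (+1)  2051: Fri (+1)  2052: Sat (+1) ✓
Saturday years: 1990, 1996, 2001, 2007, 2018, 2024, 2029, 2035, 2046, 2052 — 10 in total.

10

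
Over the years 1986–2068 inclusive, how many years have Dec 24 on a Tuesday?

11

Track Dec 24's weekday year by year (advancing +1, or +2 across a Feb 29):
  1986: Wed  1987: Thu (+1)  1988: Sat (+2)  1989: Sun (+1)  1990: Mon (+1)
  1991: Tue (+1) ✓  1992: Thu (+2)  1993: Fri (+1)  1994: Sat (+1)  1995: Sun (+1)
  1996: Tue (+2) ✓  1997: Wed (+1)  1998: Thu (+1)  1999: Fri (+1)  … (55 more years) …
  2055: Fri (+1)  2056: Sun (+2)  2057: Mon (+1)  2058: Tue (+1) ✓  2059: Wed (+1)
  2060: Fri (+2)  2061: Sat (+1)  2062: Sun (+1)  2063: Mon (+1)  2064: Wed (+2)
  2065: Thu (+1)  2066: Fri (+1)  2067: Sat (+1)  2068: Mon (+2)
Tuesday years: 1991, 1996, 2002, 2013, 2019, 2024, 2030, 2041, 2047, 2052, 2058 — 11 in total.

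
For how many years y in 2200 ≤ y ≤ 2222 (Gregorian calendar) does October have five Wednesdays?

October has 31 days; it has five Wednesdays when Wednesday falls among the first (month-length − 28) days — i.e. when October 1 is one of Wednesday/Tuesday/Monday.
October 1 by year: 2200:Wed✓ 2201:Thu 2202:Fri 2203:Sat 2204:Mon✓ 2205:Tue✓ 2206:Wed✓ 2207:Thu 2208:Sat 2209:Sun 2210:Mon✓ 2211:Tue✓ 2212:Thu 2213:Fri 2214:Sat 2215:Sun 2216:Tue✓ 2217:Wed✓ 2218:Thu 2219:Fri 2220:Sun 2221:Mon✓ 2222:Tue✓
Years with five Wednesdays: 2200, 2204, 2205, 2206, 2210, 2211, 2216, 2217, 2221, 2222 → 10.

10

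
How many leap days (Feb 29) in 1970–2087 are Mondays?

4

Leap years in 1970–2087: 29 of them.
Feb 29 weekday advances by 5 (mod 7) from one leap year to the next four years later (or differs when a century non-leap intervenes).
Leap-day weekdays: 1972:Tue 1976:Sun 1980:Fri 1984:Wed 1988:Mon✓ 1992:Sat 1996:Thu 2000:Tue 2004:Sun 2008:Fri 2012:Wed 2016:Mon✓ 2020:Sat …(3 more)… 2036:Fri 2040:Wed 2044:Mon✓ 2048:Sat 2052:Thu 2056:Tue 2060:Sun 2064:Fri 2068:Wed 2072:Mon✓ 2076:Sat 2080:Thu 2084:Tue
Monday: 1988, 2016, 2044, 2072 → 4.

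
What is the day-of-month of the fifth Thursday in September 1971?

September 1, 1971 is a Wednesday, so the first Thursday is the 2nd.
The fifth Thursday is 2 + 28 = 30.

30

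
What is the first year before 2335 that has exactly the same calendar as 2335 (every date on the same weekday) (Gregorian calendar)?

2329

Two years share a calendar iff Jan 1 falls on the same weekday and both are leap or both are common. 2335: Jan 1 is Tuesday, common year.
2334: Jan 1 Monday, common
2333: Jan 1 Sunday, common
2332: Jan 1 Friday, leap
2331: Jan 1 Thursday, common
2330: Jan 1 Wednesday, common
2329: Jan 1 Tuesday, common
2329 matches on both conditions.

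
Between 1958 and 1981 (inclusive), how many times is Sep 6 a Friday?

Track Sep 6's weekday year by year (advancing +1, or +2 across a Feb 29):
  1958: Sat  1959: Sun (+1)  1960: Tue (+2)  1961: Wed (+1)  1962: Thu (+1)
  1963: Fri (+1) ✓  1964: Sun (+2)  1965: Mon (+1)  1966: Tue (+1)  1967: Wed (+1)
  1968: Fri (+2) ✓  1969: Sat (+1)  1970: Sun (+1)  1971: Mon (+1)  1972: Wed (+2)
  1973: Thu (+1)  1974: Fri (+1) ✓  1975: Sat (+1)  1976: Mon (+2)  1977: Tue (+1)
  1978: Wed (+1)  1979: Thu (+1)  1980: Sat (+2)  1981: Sun (+1)
Friday years: 1963, 1968, 1974 — 3 in total.

3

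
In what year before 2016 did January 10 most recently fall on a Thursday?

From one year to the next, a fixed date's weekday advances by 1, or by 2 when a Feb 29 lies between the two dates.
2016: January 10 is Sunday.
2015: Saturday (−1)
2014: Friday (−1)
2013: Thursday (−1)
January 10 falls on a Thursday in 2013.

2013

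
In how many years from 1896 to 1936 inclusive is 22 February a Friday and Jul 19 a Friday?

Check each year's weekday for 22 February and Jul 19:
  1896: Sat/Sun  1897: Mon/Mon  1898: Tue/Tue  1899: Wed/Wed  1900: Thu/Thu  1901: Fri/Fri ✓  1902: Sat/Sat  1903: Sun/Sun  1904: Mon/Tue  1905: Wed/Wed  1906: Thu/Thu  1907: Fri/Fri ✓  1908: Sat/Sun  1909: Mon/Mon  …(13 more)…  1923: Thu/Thu  1924: Fri/Sat  1925: Sun/Sun  1926: Mon/Mon  1927: Tue/Tue  1928: Wed/Thu  1929: Fri/Fri ✓  1930: Sat/Sat  1931: Sun/Sun  1932: Mon/Tue  1933: Wed/Wed  1934: Thu/Thu  1935: Fri/Fri ✓  1936: Sat/Sun
Both conditions hold in: 1901, 1907, 1918, 1929, 1935 — 5.

5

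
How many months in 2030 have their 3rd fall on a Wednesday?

Check the 3rd of each month of 2030: Jan 3: Thu, Feb 3: Sun, Mar 3: Sun, Apr 3: Wed, May 3: Fri, Jun 3: Mon, Jul 3: Wed, Aug 3: Sat, Sep 3: Tue, Oct 3: Thu, Nov 3: Sun, Dec 3: Tue.
Wednesday occurs in April, July — 2 months.

2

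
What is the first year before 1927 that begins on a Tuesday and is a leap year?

Jan 1 advances by 2 weekdays after a leap year and by 1 after a common year.
1927: Jan 1 is Saturday.
1926: Friday
1925: Thursday
1924: Tuesday (leap)
1924 begins on a Tuesday and is a leap year.

1924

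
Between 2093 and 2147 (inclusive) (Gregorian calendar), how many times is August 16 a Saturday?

Track August 16's weekday year by year (advancing +1, or +2 across a Feb 29):
  2093: Sun  2094: Mon (+1)  2095: Tue (+1)  2096: Thu (+2)  2097: Fri (+1)
  2098: Sat (+1) ✓  2099: Sun (+1)  2100: Mon (+1)  2101: Tue (+1)  2102: Wed (+1)
  2103: Thu (+1)  2104: Sat (+2) ✓  2105: Sun (+1)  2106: Mon (+1)  … (27 more years) …
  2134: Mon (+1)  2135: Tue (+1)  2136: Thu (+2)  2137: Fri (+1)  2138: Sat (+1) ✓
  2139: Sun (+1)  2140: Tue (+2)  2141: Wed (+1)  2142: Thu (+1)  2143: Fri (+1)
  2144: Sun (+2)  2145: Mon (+1)  2146: Tue (+1)  2147: Wed (+1)
Saturday years: 2098, 2104, 2110, 2121, 2127, 2132, 2138 — 7 in total.

7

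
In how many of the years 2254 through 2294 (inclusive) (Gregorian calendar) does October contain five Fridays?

17

October has 31 days; it has five Fridays when Friday falls among the first (month-length − 28) days — i.e. when October 1 is one of Friday/Thursday/Wednesday.
October 1 by year: 2254:Sun 2255:Mon 2256:Wed✓ 2257:Thu✓ 2258:Fri✓ 2259:Sat 2260:Mon 2261:Tue 2262:Wed✓ 2263:Thu✓ 2264:Sat 2265:Sun 2266:Mon 2267:Tue 2268:Thu✓ …(11 more)… 2280:Fri✓ 2281:Sat 2282:Sun 2283:Mon 2284:Wed✓ 2285:Thu✓ 2286:Fri✓ 2287:Sat 2288:Mon 2289:Tue 2290:Wed✓ 2291:Thu✓ 2292:Sat 2293:Sun 2294:Mon
Years with five Fridays: 2256, 2257, 2258, 2262, 2263, 2268, 2269, 2273, 2274, 2275, 2279, 2280, 2284, 2285, 2286, 2290, 2291 → 17.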